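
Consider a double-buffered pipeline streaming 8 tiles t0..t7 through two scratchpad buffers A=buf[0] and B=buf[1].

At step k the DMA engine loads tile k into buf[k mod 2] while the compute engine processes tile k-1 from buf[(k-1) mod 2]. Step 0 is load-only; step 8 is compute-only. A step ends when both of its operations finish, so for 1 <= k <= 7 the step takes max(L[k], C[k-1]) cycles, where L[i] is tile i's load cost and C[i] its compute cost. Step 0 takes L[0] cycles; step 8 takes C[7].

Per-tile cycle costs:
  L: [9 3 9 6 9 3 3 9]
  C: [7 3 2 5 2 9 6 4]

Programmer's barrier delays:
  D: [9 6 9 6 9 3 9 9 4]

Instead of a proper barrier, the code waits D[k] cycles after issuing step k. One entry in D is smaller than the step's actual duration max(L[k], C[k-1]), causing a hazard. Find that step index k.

k=0 barrier L[0]=9→9c, D[0]=9 ok
k=1 barrier max(L[1]=3,C[0]=7)→7c, D[1]=6 SHORT
k=2 barrier max(L[2]=9,C[1]=3)→9c, D[2]=9 ok
k=3 barrier max(L[3]=6,C[2]=2)→6c, D[3]=6 ok
k=4 barrier max(L[4]=9,C[3]=5)→9c, D[4]=9 ok
k=5 barrier max(L[5]=3,C[4]=2)→3c, D[5]=3 ok
k=6 barrier max(L[6]=3,C[5]=9)→9c, D[6]=9 ok
k=7 barrier max(L[7]=9,C[6]=6)→9c, D[7]=9 ok
k=8 barrier C[7]=4→4c, D[8]=4 ok

hazard at step 1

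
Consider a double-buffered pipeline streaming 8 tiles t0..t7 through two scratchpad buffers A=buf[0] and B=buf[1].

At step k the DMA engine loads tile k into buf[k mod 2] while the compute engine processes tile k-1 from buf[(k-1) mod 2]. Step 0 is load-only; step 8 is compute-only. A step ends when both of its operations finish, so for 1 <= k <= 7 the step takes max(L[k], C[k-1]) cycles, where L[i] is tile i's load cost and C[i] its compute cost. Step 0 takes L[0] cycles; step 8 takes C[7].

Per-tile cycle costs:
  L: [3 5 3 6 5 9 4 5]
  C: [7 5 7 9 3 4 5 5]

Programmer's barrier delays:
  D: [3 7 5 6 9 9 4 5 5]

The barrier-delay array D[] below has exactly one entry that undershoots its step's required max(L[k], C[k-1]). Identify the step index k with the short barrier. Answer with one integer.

hazard at step 3

k=0 barrier L[0]=3→3c, D[0]=3 ok
k=1 barrier max(L[1]=5,C[0]=7)→7c, D[1]=7 ok
k=2 barrier max(L[2]=3,C[1]=5)→5c, D[2]=5 ok
k=3 barrier max(L[3]=6,C[2]=7)→7c, D[3]=6 SHORT
k=4 barrier max(L[4]=5,C[3]=9)→9c, D[4]=9 ok
k=5 barrier max(L[5]=9,C[4]=3)→9c, D[5]=9 ok
k=6 barrier max(L[6]=4,C[5]=4)→4c, D[6]=4 ok
k=7 barrier max(L[7]=5,C[6]=5)→5c, D[7]=5 ok
k=8 barrier C[7]=5→5c, D[8]=5 ok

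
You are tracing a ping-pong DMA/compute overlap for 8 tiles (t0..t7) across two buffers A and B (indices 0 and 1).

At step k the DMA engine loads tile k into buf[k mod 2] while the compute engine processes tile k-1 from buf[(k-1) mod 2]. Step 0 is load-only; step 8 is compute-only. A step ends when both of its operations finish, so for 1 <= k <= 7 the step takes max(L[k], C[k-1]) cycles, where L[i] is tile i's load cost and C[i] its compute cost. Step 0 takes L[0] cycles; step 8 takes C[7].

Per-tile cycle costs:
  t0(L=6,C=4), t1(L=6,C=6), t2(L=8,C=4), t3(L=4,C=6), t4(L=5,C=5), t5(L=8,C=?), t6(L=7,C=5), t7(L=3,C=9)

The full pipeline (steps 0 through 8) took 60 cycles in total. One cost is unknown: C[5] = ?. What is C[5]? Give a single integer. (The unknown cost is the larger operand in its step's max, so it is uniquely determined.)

C[5] = 8

step 0 | dur = L[0]=6 = 6
step 1 | dur = max(L[1]=6, C[0]=4) = 6
step 2 | dur = max(L[2]=8, C[1]=6) = 8
step 3 | dur = max(L[3]=4, C[2]=4) = 4
step 4 | dur = max(L[4]=5, C[3]=6) = 6
step 5 | dur = max(L[5]=8, C[4]=5) = 8
step 6 | dur = max(L[6]=7, C[5]=?) = C[5]  (unknown; binding)
step 7 | dur = max(L[7]=3, C[6]=5) = 5
step 8 | dur = C[7]=9 = 9
sum of known step durations = 52
dur[6] = total - known = 60 - 52 = 8
C[5] is the binding max in step 6, so C[5] = dur[6] = 8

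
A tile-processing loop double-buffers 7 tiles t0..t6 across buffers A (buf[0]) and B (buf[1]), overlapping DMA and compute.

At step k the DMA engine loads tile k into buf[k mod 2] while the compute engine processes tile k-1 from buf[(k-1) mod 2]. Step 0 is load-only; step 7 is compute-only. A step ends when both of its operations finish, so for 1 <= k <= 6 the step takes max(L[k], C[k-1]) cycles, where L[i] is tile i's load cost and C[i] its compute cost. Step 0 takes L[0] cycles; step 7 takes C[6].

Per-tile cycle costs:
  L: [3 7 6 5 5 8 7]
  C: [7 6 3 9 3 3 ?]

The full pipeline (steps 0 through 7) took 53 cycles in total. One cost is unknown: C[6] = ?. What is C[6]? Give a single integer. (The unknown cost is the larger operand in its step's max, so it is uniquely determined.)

C[6] = 8

step 0 | dur = L[0]=3 = 3
step 1 | dur = max(L[1]=7, C[0]=7) = 7
step 2 | dur = max(L[2]=6, C[1]=6) = 6
step 3 | dur = max(L[3]=5, C[2]=3) = 5
step 4 | dur = max(L[4]=5, C[3]=9) = 9
step 5 | dur = max(L[5]=8, C[4]=3) = 8
step 6 | dur = max(L[6]=7, C[5]=3) = 7
step 7 | dur = C[6]=? = C[6]  (unknown; binding)
sum of known step durations = 45
dur[7] = total - known = 53 - 45 = 8
C[6] is the binding max in step 7, so C[6] = dur[7] = 8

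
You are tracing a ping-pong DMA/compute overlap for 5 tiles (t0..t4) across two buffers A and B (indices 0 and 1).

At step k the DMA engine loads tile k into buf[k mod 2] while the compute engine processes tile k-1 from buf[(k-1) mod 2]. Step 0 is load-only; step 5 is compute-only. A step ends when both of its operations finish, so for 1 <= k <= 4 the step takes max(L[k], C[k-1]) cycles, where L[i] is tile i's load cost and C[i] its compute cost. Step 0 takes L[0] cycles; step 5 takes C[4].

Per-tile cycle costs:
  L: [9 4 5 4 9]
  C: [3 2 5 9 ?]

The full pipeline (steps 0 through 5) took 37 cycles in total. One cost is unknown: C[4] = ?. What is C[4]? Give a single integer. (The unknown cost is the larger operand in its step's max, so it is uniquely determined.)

step 0: dur = L[0]=9 = 9
step 1: dur = max(L[1]=4, C[0]=3) = 4
step 2: dur = max(L[2]=5, C[1]=2) = 5
step 3: dur = max(L[3]=4, C[2]=5) = 5
step 4: dur = max(L[4]=9, C[3]=9) = 9
step 5: dur = C[4]=? = C[4]  (unknown; binding)
sum of known step durations = 32
dur[5] = total - known = 37 - 32 = 5
C[4] is the binding max in step 5, so C[4] = dur[5] = 5

C[4] = 5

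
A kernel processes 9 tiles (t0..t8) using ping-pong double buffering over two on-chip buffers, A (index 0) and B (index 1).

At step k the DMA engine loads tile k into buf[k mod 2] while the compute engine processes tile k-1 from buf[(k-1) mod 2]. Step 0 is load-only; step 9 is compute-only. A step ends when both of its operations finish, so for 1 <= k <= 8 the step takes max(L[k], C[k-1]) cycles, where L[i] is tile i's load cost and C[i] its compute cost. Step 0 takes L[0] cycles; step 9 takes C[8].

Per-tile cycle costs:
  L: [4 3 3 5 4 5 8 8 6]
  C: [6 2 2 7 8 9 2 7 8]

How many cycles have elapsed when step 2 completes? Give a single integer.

k=0 load=t0/4c comp=- wait=4 total=4
k=1 load=t1/3c comp=t0/6c wait=6 total=10
k=2 load=t2/3c comp=t1/2c wait=3 total=13
k=3 load=t3/5c comp=t2/2c wait=5 total=18
k=4 load=t4/4c comp=t3/7c wait=7 total=25
k=5 load=t5/5c comp=t4/8c wait=8 total=33
k=6 load=t6/8c comp=t5/9c wait=9 total=42
k=7 load=t7/8c comp=t6/2c wait=8 total=50
k=8 load=t8/6c comp=t7/7c wait=7 total=57
k=9 load=- comp=t8/8c wait=8 total=65

end_cycle[2] = 13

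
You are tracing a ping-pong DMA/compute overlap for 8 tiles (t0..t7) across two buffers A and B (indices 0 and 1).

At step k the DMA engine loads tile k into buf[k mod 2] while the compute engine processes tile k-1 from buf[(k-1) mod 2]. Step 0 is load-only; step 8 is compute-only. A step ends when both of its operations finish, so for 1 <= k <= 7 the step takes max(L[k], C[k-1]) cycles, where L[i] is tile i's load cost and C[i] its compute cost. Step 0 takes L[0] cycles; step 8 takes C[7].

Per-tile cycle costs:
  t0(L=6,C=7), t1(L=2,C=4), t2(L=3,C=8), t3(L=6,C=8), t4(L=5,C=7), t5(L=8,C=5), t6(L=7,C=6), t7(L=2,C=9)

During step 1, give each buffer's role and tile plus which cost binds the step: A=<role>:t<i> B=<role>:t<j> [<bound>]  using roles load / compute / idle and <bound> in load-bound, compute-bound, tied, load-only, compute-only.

step 1: A=compute:t0 B=load:t1 [compute-bound]

  0. 6=6c; end=6; A:t0 B:-
  1. max(2,7)=7c; end=13; A:t0 B:t1
  2. max(3,4)=4c; end=17; A:t2 B:t1
  3. max(6,8)=8c; end=25; A:t2 B:t3
  4. max(5,8)=8c; end=33; A:t4 B:t3
  5. max(8,7)=8c; end=41; A:t4 B:t5
  6. max(7,5)=7c; end=48; A:t6 B:t5
  7. max(2,6)=6c; end=54; A:t6 B:t7
  8. 9=9c; end=63; A:t6 B:t7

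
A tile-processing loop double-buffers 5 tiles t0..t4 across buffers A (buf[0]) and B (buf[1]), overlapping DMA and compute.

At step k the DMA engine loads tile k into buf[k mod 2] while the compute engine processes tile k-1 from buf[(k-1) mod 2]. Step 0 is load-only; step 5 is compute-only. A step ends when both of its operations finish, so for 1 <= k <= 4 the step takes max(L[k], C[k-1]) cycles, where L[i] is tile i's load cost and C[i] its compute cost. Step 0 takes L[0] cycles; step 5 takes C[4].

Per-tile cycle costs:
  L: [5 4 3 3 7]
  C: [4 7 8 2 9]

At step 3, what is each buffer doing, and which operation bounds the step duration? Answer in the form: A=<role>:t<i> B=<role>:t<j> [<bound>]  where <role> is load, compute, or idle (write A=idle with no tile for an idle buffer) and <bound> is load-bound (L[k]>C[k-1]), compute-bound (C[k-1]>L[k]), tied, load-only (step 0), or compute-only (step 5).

step 3: A=compute:t2 B=load:t3 [compute-bound]

[0] DMA t0→A (5c) ∥ CU idle ⇒ 5c, clock 5
[1] DMA t1→B (4c) ∥ CU A:t0 (4c) ⇒ 4c, clock 9
[2] DMA t2→A (3c) ∥ CU B:t1 (7c) ⇒ 7c, clock 16
[3] DMA t3→B (3c) ∥ CU A:t2 (8c) ⇒ 8c, clock 24
[4] DMA t4→A (7c) ∥ CU B:t3 (2c) ⇒ 7c, clock 31
[5] DMA idle ∥ CU A:t4 (9c) ⇒ 9c, clock 40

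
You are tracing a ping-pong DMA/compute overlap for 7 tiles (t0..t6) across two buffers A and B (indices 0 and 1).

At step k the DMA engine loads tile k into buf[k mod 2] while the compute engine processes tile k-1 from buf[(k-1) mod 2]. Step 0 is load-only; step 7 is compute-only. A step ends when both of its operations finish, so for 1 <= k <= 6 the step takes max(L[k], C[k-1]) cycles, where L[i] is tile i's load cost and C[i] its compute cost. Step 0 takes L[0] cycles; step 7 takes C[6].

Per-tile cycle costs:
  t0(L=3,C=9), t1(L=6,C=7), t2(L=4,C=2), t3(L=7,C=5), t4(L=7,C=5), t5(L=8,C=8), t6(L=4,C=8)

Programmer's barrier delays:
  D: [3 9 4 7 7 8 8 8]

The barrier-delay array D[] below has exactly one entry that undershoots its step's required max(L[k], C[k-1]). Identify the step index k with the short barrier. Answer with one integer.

k=0 barrier L[0]=3→3c, D[0]=3 ok
k=1 barrier max(L[1]=6,C[0]=9)→9c, D[1]=9 ok
k=2 barrier max(L[2]=4,C[1]=7)→7c, D[2]=4 SHORT
k=3 barrier max(L[3]=7,C[2]=2)→7c, D[3]=7 ok
k=4 barrier max(L[4]=7,C[3]=5)→7c, D[4]=7 ok
k=5 barrier max(L[5]=8,C[4]=5)→8c, D[5]=8 ok
k=6 barrier max(L[6]=4,C[5]=8)→8c, D[6]=8 ok
k=7 barrier C[6]=8→8c, D[7]=8 ok

hazard at step 2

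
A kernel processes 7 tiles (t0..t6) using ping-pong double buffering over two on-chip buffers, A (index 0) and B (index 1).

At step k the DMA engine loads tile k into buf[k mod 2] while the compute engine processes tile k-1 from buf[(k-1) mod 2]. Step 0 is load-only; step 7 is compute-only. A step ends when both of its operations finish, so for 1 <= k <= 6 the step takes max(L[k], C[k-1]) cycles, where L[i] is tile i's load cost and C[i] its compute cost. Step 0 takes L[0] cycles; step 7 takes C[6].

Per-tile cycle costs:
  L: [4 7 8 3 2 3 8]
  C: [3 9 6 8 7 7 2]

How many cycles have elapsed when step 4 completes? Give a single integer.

end_cycle[4] = 34

  0. 4=4c; end=4; A:t0 B:-
  1. max(7,3)=7c; end=11; A:t0 B:t1
  2. max(8,9)=9c; end=20; A:t2 B:t1
  3. max(3,6)=6c; end=26; A:t2 B:t3
  4. max(2,8)=8c; end=34; A:t4 B:t3
  5. max(3,7)=7c; end=41; A:t4 B:t5
  6. max(8,7)=8c; end=49; A:t6 B:t5
  7. 2=2c; end=51; A:t6 B:t5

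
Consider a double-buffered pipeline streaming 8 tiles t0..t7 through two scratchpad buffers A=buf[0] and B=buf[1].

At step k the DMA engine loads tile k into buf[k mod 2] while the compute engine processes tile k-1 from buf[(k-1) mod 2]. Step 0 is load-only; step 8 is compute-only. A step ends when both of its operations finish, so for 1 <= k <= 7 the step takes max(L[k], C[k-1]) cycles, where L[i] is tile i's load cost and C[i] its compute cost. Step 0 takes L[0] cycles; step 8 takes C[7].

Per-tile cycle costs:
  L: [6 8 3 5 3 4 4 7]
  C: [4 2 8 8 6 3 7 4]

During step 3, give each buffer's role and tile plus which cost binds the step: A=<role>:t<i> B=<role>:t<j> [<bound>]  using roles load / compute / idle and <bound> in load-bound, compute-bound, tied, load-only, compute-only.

[0] DMA t0→A (6c) ∥ CU idle ⇒ 6c, clock 6
[1] DMA t1→B (8c) ∥ CU A:t0 (4c) ⇒ 8c, clock 14
[2] DMA t2→A (3c) ∥ CU B:t1 (2c) ⇒ 3c, clock 17
[3] DMA t3→B (5c) ∥ CU A:t2 (8c) ⇒ 8c, clock 25
[4] DMA t4→A (3c) ∥ CU B:t3 (8c) ⇒ 8c, clock 33
[5] DMA t5→B (4c) ∥ CU A:t4 (6c) ⇒ 6c, clock 39
[6] DMA t6→A (4c) ∥ CU B:t5 (3c) ⇒ 4c, clock 43
[7] DMA t7→B (7c) ∥ CU A:t6 (7c) ⇒ 7c, clock 50
[8] DMA idle ∥ CU B:t7 (4c) ⇒ 4c, clock 54

step 3: A=compute:t2 B=load:t3 [compute-bound]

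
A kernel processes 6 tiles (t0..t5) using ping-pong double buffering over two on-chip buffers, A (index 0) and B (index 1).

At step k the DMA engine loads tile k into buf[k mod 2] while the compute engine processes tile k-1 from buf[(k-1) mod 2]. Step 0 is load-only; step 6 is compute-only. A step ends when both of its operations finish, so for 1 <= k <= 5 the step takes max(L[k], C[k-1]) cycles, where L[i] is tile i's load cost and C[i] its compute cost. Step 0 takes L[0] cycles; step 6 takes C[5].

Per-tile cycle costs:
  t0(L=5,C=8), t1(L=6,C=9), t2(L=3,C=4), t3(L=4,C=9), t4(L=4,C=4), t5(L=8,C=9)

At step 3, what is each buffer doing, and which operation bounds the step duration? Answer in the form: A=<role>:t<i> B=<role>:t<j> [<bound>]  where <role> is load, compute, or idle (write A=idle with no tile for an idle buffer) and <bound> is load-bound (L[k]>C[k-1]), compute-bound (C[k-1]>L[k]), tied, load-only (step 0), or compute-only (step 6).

k=0 load=t0/5c comp=- wait=5 total=5
k=1 load=t1/6c comp=t0/8c wait=8 total=13
k=2 load=t2/3c comp=t1/9c wait=9 total=22
k=3 load=t3/4c comp=t2/4c wait=4 total=26
k=4 load=t4/4c comp=t3/9c wait=9 total=35
k=5 load=t5/8c comp=t4/4c wait=8 total=43
k=6 load=- comp=t5/9c wait=9 total=52

step 3: A=compute:t2 B=load:t3 [tied]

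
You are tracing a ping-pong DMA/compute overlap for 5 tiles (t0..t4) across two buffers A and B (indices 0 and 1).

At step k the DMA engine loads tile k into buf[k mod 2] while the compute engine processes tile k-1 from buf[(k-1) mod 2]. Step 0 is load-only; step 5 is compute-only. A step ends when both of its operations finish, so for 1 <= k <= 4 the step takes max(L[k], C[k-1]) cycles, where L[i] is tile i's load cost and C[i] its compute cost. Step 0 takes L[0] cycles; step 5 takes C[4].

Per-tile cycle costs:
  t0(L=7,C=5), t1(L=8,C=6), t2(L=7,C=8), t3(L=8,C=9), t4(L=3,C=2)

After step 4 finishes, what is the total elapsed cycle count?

k=0 load=t0/7c comp=- wait=7 total=7
k=1 load=t1/8c comp=t0/5c wait=8 total=15
k=2 load=t2/7c comp=t1/6c wait=7 total=22
k=3 load=t3/8c comp=t2/8c wait=8 total=30
k=4 load=t4/3c comp=t3/9c wait=9 total=39
k=5 load=- comp=t4/2c wait=2 total=41

end_cycle[4] = 39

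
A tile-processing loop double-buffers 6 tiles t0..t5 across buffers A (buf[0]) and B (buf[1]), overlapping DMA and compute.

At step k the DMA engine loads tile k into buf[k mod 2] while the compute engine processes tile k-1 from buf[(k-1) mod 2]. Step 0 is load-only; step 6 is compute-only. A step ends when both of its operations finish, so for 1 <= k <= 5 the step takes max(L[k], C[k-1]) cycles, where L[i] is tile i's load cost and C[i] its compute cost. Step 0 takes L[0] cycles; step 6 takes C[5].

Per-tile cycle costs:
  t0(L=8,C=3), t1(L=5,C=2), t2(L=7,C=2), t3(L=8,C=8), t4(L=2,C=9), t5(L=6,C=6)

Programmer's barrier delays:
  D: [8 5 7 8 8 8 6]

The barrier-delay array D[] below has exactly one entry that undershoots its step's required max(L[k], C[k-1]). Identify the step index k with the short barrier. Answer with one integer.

[0] required=L[0]=8=8 vs D=8 ok
[1] required=max(L[1]=5,C[0]=3)=5 vs D=5 ok
[2] required=max(L[2]=7,C[1]=2)=7 vs D=7 ok
[3] required=max(L[3]=8,C[2]=2)=8 vs D=8 ok
[4] required=max(L[4]=2,C[3]=8)=8 vs D=8 ok
[5] required=max(L[5]=6,C[4]=9)=9 vs D=8 SHORT
[6] required=C[5]=6=6 vs D=6 ok

hazard at step 5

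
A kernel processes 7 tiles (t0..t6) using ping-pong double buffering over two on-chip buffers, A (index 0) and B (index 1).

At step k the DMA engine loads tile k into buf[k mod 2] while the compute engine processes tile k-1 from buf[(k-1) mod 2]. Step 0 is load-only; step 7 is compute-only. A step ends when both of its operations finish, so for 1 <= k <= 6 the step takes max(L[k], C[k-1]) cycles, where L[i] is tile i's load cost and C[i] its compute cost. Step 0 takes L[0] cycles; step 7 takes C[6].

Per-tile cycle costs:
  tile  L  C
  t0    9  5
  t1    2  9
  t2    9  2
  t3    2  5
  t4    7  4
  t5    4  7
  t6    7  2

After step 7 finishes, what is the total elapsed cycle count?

k=0 load=t0/9c comp=- wait=9 total=9
k=1 load=t1/2c comp=t0/5c wait=5 total=14
k=2 load=t2/9c comp=t1/9c wait=9 total=23
k=3 load=t3/2c comp=t2/2c wait=2 total=25
k=4 load=t4/7c comp=t3/5c wait=7 total=32
k=5 load=t5/4c comp=t4/4c wait=4 total=36
k=6 load=t6/7c comp=t5/7c wait=7 total=43
k=7 load=- comp=t6/2c wait=2 total=45

end_cycle[7] = 45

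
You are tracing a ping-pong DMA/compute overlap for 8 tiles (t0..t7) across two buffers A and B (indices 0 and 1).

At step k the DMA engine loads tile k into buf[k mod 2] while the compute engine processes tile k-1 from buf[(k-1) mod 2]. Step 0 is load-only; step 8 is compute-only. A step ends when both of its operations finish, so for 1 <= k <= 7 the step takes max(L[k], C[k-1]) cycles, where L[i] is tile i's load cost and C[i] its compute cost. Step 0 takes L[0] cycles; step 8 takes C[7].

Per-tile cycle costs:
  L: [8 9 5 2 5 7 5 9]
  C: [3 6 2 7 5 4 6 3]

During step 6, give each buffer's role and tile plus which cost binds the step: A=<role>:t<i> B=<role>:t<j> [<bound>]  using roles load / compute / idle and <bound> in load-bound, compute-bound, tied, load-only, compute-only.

  0. 8=8c; end=8; A:t0 B:-
  1. max(9,3)=9c; end=17; A:t0 B:t1
  2. max(5,6)=6c; end=23; A:t2 B:t1
  3. max(2,2)=2c; end=25; A:t2 B:t3
  4. max(5,7)=7c; end=32; A:t4 B:t3
  5. max(7,5)=7c; end=39; A:t4 B:t5
  6. max(5,4)=5c; end=44; A:t6 B:t5
  7. max(9,6)=9c; end=53; A:t6 B:t7
  8. 3=3c; end=56; A:t6 B:t7

step 6: A=load:t6 B=compute:t5 [load-bound]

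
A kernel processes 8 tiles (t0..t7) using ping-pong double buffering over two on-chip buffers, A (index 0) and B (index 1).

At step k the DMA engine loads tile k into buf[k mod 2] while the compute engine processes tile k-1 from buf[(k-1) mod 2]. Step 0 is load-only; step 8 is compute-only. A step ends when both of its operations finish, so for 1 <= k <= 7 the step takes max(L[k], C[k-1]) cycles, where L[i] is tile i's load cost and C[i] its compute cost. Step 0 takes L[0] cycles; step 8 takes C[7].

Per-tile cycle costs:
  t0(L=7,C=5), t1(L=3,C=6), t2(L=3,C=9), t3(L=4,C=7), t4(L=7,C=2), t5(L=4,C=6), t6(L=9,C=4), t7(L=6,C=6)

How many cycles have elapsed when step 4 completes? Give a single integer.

end_cycle[4] = 34

step 0: L[0]=7 → dur=7, Σ=7 | A=load:t0 B=idle [load-only]
step 1: L[1]=3 C[0]=5 → dur=5, Σ=12 | A=compute:t0 B=load:t1 [compute-bound]
step 2: L[2]=3 C[1]=6 → dur=6, Σ=18 | A=load:t2 B=compute:t1 [compute-bound]
step 3: L[3]=4 C[2]=9 → dur=9, Σ=27 | A=compute:t2 B=load:t3 [compute-bound]
step 4: L[4]=7 C[3]=7 → dur=7, Σ=34 | A=load:t4 B=compute:t3 [tied]
step 5: L[5]=4 C[4]=2 → dur=4, Σ=38 | A=compute:t4 B=load:t5 [load-bound]
step 6: L[6]=9 C[5]=6 → dur=9, Σ=47 | A=load:t6 B=compute:t5 [load-bound]
step 7: L[7]=6 C[6]=4 → dur=6, Σ=53 | A=compute:t6 B=load:t7 [load-bound]
step 8: C[7]=6 → dur=6, Σ=59 | A=idle B=compute:t7 [compute-only]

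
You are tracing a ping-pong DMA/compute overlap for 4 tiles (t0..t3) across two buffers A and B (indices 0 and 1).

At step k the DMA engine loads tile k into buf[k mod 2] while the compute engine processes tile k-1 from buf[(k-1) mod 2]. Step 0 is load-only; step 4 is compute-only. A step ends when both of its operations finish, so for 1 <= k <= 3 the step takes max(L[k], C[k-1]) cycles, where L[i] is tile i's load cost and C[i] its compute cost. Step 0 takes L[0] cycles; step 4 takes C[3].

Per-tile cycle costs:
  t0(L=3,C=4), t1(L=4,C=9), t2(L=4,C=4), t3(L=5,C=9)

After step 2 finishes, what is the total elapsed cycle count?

end_cycle[2] = 16

[0] DMA t0→A (3c) ∥ CU idle ⇒ 3c, clock 3
[1] DMA t1→B (4c) ∥ CU A:t0 (4c) ⇒ 4c, clock 7
[2] DMA t2→A (4c) ∥ CU B:t1 (9c) ⇒ 9c, clock 16
[3] DMA t3→B (5c) ∥ CU A:t2 (4c) ⇒ 5c, clock 21
[4] DMA idle ∥ CU B:t3 (9c) ⇒ 9c, clock 30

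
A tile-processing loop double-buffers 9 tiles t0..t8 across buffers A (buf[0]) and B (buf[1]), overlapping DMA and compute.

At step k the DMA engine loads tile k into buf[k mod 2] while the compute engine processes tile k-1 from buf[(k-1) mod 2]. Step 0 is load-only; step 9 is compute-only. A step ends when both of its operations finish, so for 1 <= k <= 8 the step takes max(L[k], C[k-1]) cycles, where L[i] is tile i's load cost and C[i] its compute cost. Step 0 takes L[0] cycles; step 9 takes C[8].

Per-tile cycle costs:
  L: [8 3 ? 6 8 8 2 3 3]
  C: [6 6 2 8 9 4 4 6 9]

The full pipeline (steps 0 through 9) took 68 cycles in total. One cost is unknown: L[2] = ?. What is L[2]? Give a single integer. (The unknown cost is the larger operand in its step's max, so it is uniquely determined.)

step 0: dur = L[0]=8 = 8
step 1: dur = max(L[1]=3, C[0]=6) = 6
step 2: dur = max(L[2]=?, C[1]=6) = L[2]  (unknown; binding)
step 3: dur = max(L[3]=6, C[2]=2) = 6
step 4: dur = max(L[4]=8, C[3]=8) = 8
step 5: dur = max(L[5]=8, C[4]=9) = 9
step 6: dur = max(L[6]=2, C[5]=4) = 4
step 7: dur = max(L[7]=3, C[6]=4) = 4
step 8: dur = max(L[8]=3, C[7]=6) = 6
step 9: dur = C[8]=9 = 9
sum of known step durations = 60
dur[2] = total - known = 68 - 60 = 8
L[2] is the binding max in step 2, so L[2] = dur[2] = 8

L[2] = 8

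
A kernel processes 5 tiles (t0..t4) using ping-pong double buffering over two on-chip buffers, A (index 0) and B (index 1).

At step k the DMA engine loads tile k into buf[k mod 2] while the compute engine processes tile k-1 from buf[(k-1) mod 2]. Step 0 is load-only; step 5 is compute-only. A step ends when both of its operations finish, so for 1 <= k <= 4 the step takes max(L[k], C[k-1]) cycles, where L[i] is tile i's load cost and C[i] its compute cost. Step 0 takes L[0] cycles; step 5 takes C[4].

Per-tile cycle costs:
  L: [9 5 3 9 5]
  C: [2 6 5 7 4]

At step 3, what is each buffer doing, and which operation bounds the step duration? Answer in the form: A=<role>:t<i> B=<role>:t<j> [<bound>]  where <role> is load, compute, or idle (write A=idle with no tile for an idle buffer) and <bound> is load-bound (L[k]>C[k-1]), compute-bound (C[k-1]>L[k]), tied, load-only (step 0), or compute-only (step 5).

step 0: L[0]=9 → dur=9, Σ=9 | A=load:t0 B=idle [load-only]
step 1: L[1]=5 C[0]=2 → dur=5, Σ=14 | A=compute:t0 B=load:t1 [load-bound]
step 2: L[2]=3 C[1]=6 → dur=6, Σ=20 | A=load:t2 B=compute:t1 [compute-bound]
step 3: L[3]=9 C[2]=5 → dur=9, Σ=29 | A=compute:t2 B=load:t3 [load-bound]
step 4: L[4]=5 C[3]=7 → dur=7, Σ=36 | A=load:t4 B=compute:t3 [compute-bound]
step 5: C[4]=4 → dur=4, Σ=40 | A=compute:t4 B=idle [compute-only]

step 3: A=compute:t2 B=load:t3 [load-bound]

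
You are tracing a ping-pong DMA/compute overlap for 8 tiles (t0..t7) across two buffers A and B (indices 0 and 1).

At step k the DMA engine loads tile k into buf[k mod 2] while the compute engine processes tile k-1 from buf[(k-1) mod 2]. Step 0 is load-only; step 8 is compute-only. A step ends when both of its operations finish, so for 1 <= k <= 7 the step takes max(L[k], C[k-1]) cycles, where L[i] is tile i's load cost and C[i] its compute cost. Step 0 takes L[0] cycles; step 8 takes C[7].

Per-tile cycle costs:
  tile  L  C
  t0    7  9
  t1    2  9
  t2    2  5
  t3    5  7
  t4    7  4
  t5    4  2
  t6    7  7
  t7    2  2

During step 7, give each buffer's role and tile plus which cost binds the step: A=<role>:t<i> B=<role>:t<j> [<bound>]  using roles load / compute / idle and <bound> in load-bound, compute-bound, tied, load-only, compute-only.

step 0: L[0]=7 → dur=7, Σ=7 | A=load:t0 B=idle [load-only]
step 1: L[1]=2 C[0]=9 → dur=9, Σ=16 | A=compute:t0 B=load:t1 [compute-bound]
step 2: L[2]=2 C[1]=9 → dur=9, Σ=25 | A=load:t2 B=compute:t1 [compute-bound]
step 3: L[3]=5 C[2]=5 → dur=5, Σ=30 | A=compute:t2 B=load:t3 [tied]
step 4: L[4]=7 C[3]=7 → dur=7, Σ=37 | A=load:t4 B=compute:t3 [tied]
step 5: L[5]=4 C[4]=4 → dur=4, Σ=41 | A=compute:t4 B=load:t5 [tied]
step 6: L[6]=7 C[5]=2 → dur=7, Σ=48 | A=load:t6 B=compute:t5 [load-bound]
step 7: L[7]=2 C[6]=7 → dur=7, Σ=55 | A=compute:t6 B=load:t7 [compute-bound]
step 8: C[7]=2 → dur=2, Σ=57 | A=idle B=compute:t7 [compute-only]

step 7: A=compute:t6 B=load:t7 [compute-bound]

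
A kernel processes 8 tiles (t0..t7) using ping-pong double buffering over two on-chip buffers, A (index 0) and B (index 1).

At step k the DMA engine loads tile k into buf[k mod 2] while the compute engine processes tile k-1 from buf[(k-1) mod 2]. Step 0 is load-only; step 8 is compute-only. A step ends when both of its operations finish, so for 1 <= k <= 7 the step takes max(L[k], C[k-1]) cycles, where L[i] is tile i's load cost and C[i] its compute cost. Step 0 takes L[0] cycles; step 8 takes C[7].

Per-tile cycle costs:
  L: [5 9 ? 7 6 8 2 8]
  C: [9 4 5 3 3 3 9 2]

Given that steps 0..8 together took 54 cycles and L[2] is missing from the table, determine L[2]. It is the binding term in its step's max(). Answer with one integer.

step 0 = dur = L[0]=5 = 5
step 1 = dur = max(L[1]=9, C[0]=9) = 9
step 2 = dur = max(L[2]=?, C[1]=4) = L[2]  (unknown; binding)
step 3 = dur = max(L[3]=7, C[2]=5) = 7
step 4 = dur = max(L[4]=6, C[3]=3) = 6
step 5 = dur = max(L[5]=8, C[4]=3) = 8
step 6 = dur = max(L[6]=2, C[5]=3) = 3
step 7 = dur = max(L[7]=8, C[6]=9) = 9
step 8 = dur = C[7]=2 = 2
sum of known step durations = 49
dur[2] = total - known = 54 - 49 = 5
L[2] is the binding max in step 2, so L[2] = dur[2] = 5

L[2] = 5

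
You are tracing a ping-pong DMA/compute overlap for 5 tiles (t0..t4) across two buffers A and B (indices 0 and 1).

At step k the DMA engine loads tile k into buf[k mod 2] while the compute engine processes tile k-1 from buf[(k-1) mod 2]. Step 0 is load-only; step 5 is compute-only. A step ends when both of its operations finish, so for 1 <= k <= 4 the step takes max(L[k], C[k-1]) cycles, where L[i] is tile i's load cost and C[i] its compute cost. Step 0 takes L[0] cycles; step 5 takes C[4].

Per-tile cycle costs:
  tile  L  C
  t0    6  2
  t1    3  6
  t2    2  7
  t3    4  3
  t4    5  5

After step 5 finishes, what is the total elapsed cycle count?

[0] DMA t0→A (6c) ∥ CU idle ⇒ 6c, clock 6
[1] DMA t1→B (3c) ∥ CU A:t0 (2c) ⇒ 3c, clock 9
[2] DMA t2→A (2c) ∥ CU B:t1 (6c) ⇒ 6c, clock 15
[3] DMA t3→B (4c) ∥ CU A:t2 (7c) ⇒ 7c, clock 22
[4] DMA t4→A (5c) ∥ CU B:t3 (3c) ⇒ 5c, clock 27
[5] DMA idle ∥ CU A:t4 (5c) ⇒ 5c, clock 32

end_cycle[5] = 32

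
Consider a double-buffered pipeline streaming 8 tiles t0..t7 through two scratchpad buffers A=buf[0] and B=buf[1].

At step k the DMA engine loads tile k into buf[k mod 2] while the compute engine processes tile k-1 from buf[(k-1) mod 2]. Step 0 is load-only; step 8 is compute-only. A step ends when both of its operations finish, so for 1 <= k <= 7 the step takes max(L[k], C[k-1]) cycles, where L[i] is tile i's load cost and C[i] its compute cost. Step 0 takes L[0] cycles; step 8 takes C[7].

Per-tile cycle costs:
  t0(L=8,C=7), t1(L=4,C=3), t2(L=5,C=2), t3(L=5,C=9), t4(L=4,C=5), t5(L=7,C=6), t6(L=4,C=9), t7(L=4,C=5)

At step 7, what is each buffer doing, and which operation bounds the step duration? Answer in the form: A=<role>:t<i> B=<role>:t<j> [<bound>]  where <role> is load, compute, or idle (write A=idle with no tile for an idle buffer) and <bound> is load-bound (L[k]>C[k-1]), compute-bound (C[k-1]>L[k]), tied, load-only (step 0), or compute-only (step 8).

step 7: A=compute:t6 B=load:t7 [compute-bound]

  0. 8=8c; end=8; A:t0 B:-
  1. max(4,7)=7c; end=15; A:t0 B:t1
  2. max(5,3)=5c; end=20; A:t2 B:t1
  3. max(5,2)=5c; end=25; A:t2 B:t3
  4. max(4,9)=9c; end=34; A:t4 B:t3
  5. max(7,5)=7c; end=41; A:t4 B:t5
  6. max(4,6)=6c; end=47; A:t6 B:t5
  7. max(4,9)=9c; end=56; A:t6 B:t7
  8. 5=5c; end=61; A:t6 B:t7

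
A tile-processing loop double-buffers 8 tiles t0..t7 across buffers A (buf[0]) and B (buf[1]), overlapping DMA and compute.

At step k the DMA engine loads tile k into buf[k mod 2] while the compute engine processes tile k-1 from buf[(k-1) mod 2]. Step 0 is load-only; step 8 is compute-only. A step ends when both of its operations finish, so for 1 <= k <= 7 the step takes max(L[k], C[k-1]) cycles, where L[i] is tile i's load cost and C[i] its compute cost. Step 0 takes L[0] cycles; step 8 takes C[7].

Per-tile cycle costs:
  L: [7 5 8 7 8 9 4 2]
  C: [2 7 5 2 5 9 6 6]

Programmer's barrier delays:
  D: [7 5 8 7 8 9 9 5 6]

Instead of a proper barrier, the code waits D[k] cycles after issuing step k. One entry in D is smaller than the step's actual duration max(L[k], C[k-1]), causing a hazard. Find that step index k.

step 0: need L[0]=7 = 7; D[0]=7 ok
step 1: need max(L[1]=5,C[0]=2) = 5; D[1]=5 ok
step 2: need max(L[2]=8,C[1]=7) = 8; D[2]=8 ok
step 3: need max(L[3]=7,C[2]=5) = 7; D[3]=7 ok
step 4: need max(L[4]=8,C[3]=2) = 8; D[4]=8 ok
step 5: need max(L[5]=9,C[4]=5) = 9; D[5]=9 ok
step 6: need max(L[6]=4,C[5]=9) = 9; D[6]=9 ok
step 7: need max(L[7]=2,C[6]=6) = 6; D[7]=5 SHORT
step 8: need C[7]=6 = 6; D[8]=6 ok

hazard at step 7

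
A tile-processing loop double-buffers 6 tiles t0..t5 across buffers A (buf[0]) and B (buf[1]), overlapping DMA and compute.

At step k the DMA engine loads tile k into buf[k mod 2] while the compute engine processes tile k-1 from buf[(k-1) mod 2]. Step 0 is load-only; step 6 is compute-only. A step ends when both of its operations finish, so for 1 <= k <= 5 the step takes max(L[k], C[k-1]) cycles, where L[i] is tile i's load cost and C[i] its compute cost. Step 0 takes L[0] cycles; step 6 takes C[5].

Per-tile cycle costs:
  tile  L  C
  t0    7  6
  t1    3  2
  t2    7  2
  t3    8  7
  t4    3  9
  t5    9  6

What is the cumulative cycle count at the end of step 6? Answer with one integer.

  0. 7=7c; end=7; A:t0 B:-
  1. max(3,6)=6c; end=13; A:t0 B:t1
  2. max(7,2)=7c; end=20; A:t2 B:t1
  3. max(8,2)=8c; end=28; A:t2 B:t3
  4. max(3,7)=7c; end=35; A:t4 B:t3
  5. max(9,9)=9c; end=44; A:t4 B:t5
  6. 6=6c; end=50; A:t4 B:t5

end_cycle[6] = 50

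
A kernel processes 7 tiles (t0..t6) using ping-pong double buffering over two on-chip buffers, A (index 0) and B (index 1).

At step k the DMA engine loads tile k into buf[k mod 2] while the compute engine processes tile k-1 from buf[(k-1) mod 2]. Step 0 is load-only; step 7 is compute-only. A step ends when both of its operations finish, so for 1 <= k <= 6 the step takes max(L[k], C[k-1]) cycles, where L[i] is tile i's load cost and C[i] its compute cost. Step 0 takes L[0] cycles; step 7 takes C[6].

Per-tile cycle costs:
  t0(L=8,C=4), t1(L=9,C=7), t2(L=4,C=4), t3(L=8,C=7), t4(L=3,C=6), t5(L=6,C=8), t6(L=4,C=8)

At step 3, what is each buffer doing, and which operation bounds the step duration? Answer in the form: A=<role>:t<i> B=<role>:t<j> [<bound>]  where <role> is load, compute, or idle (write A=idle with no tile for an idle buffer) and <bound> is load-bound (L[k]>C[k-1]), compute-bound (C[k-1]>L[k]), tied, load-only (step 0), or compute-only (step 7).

k=0 load=t0/8c comp=- wait=8 total=8
k=1 load=t1/9c comp=t0/4c wait=9 total=17
k=2 load=t2/4c comp=t1/7c wait=7 total=24
k=3 load=t3/8c comp=t2/4c wait=8 total=32
k=4 load=t4/3c comp=t3/7c wait=7 total=39
k=5 load=t5/6c comp=t4/6c wait=6 total=45
k=6 load=t6/4c comp=t5/8c wait=8 total=53
k=7 load=- comp=t6/8c wait=8 total=61

step 3: A=compute:t2 B=load:t3 [load-bound]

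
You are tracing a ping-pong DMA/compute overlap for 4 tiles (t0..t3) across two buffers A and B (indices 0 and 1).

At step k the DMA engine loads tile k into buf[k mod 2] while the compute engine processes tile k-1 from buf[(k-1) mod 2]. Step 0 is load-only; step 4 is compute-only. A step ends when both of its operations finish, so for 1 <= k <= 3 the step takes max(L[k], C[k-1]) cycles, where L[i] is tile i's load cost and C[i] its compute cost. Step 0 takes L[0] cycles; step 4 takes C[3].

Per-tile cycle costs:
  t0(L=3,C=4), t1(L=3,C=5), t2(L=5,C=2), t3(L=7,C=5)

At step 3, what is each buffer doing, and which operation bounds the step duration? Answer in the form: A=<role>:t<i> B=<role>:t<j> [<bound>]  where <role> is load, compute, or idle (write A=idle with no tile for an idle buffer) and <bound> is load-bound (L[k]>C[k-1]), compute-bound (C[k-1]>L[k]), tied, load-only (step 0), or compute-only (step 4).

step 3: A=compute:t2 B=load:t3 [load-bound]

[0] DMA t0→A (3c) ∥ CU idle ⇒ 3c, clock 3
[1] DMA t1→B (3c) ∥ CU A:t0 (4c) ⇒ 4c, clock 7
[2] DMA t2→A (5c) ∥ CU B:t1 (5c) ⇒ 5c, clock 12
[3] DMA t3→B (7c) ∥ CU A:t2 (2c) ⇒ 7c, clock 19
[4] DMA idle ∥ CU B:t3 (5c) ⇒ 5c, clock 24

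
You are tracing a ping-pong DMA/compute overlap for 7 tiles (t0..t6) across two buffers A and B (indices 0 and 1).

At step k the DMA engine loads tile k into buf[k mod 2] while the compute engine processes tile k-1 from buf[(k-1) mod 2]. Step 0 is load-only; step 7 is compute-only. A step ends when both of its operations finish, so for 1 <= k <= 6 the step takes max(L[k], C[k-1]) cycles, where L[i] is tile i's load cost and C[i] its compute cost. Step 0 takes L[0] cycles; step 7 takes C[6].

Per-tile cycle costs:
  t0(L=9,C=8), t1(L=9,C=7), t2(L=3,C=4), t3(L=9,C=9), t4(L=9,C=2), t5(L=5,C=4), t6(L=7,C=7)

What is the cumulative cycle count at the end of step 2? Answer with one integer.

[0] DMA t0→A (9c) ∥ CU idle ⇒ 9c, clock 9
[1] DMA t1→B (9c) ∥ CU A:t0 (8c) ⇒ 9c, clock 18
[2] DMA t2→A (3c) ∥ CU B:t1 (7c) ⇒ 7c, clock 25
[3] DMA t3→B (9c) ∥ CU A:t2 (4c) ⇒ 9c, clock 34
[4] DMA t4→A (9c) ∥ CU B:t3 (9c) ⇒ 9c, clock 43
[5] DMA t5→B (5c) ∥ CU A:t4 (2c) ⇒ 5c, clock 48
[6] DMA t6→A (7c) ∥ CU B:t5 (4c) ⇒ 7c, clock 55
[7] DMA idle ∥ CU A:t6 (7c) ⇒ 7c, clock 62

end_cycle[2] = 25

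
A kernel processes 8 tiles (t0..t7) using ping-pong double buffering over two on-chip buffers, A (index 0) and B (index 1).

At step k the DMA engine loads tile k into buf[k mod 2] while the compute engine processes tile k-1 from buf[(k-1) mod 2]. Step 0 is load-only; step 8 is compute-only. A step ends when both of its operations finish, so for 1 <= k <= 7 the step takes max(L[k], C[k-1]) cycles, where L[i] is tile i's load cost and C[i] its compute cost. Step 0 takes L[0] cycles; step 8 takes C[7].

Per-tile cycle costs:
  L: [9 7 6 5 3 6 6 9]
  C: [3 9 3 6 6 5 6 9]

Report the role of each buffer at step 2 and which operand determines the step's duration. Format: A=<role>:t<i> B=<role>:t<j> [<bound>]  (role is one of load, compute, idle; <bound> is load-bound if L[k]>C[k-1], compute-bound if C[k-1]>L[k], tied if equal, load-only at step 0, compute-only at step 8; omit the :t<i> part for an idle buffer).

  0. 9=9c; end=9; A:t0 B:-
  1. max(7,3)=7c; end=16; A:t0 B:t1
  2. max(6,9)=9c; end=25; A:t2 B:t1
  3. max(5,3)=5c; end=30; A:t2 B:t3
  4. max(3,6)=6c; end=36; A:t4 B:t3
  5. max(6,6)=6c; end=42; A:t4 B:t5
  6. max(6,5)=6c; end=48; A:t6 B:t5
  7. max(9,6)=9c; end=57; A:t6 B:t7
  8. 9=9c; end=66; A:t6 B:t7

step 2: A=load:t2 B=compute:t1 [compute-bound]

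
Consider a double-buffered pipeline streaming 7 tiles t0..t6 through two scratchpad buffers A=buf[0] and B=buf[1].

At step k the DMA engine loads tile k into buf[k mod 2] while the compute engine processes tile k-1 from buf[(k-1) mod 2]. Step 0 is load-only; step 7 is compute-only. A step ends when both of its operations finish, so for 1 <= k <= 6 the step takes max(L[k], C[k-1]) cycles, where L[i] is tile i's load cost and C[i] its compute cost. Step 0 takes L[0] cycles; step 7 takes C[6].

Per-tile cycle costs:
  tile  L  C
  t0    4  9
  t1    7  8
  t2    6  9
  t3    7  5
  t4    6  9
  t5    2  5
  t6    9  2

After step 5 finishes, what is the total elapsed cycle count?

step 0: L[0]=4 → dur=4, Σ=4 | A=load:t0 B=idle [load-only]
step 1: L[1]=7 C[0]=9 → dur=9, Σ=13 | A=compute:t0 B=load:t1 [compute-bound]
step 2: L[2]=6 C[1]=8 → dur=8, Σ=21 | A=load:t2 B=compute:t1 [compute-bound]
step 3: L[3]=7 C[2]=9 → dur=9, Σ=30 | A=compute:t2 B=load:t3 [compute-bound]
step 4: L[4]=6 C[3]=5 → dur=6, Σ=36 | A=load:t4 B=compute:t3 [load-bound]
step 5: L[5]=2 C[4]=9 → dur=9, Σ=45 | A=compute:t4 B=load:t5 [compute-bound]
step 6: L[6]=9 C[5]=5 → dur=9, Σ=54 | A=load:t6 B=compute:t5 [load-bound]
step 7: C[6]=2 → dur=2, Σ=56 | A=compute:t6 B=idle [compute-only]

end_cycle[5] = 45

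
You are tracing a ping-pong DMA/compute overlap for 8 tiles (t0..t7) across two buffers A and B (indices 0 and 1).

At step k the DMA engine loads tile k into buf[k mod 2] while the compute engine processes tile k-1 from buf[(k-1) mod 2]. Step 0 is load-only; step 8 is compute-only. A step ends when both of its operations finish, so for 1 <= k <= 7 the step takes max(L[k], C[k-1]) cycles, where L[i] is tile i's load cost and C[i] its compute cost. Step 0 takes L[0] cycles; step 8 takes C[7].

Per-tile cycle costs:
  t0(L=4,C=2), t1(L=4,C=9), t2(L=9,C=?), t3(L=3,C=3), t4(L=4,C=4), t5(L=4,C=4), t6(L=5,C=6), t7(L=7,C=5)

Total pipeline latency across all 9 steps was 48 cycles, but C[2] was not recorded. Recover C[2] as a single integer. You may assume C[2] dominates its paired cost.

C[2] = 6

step 0: dur = L[0]=4 = 4
step 1: dur = max(L[1]=4, C[0]=2) = 4
step 2: dur = max(L[2]=9, C[1]=9) = 9
step 3: dur = max(L[3]=3, C[2]=?) = C[2]  (unknown; binding)
step 4: dur = max(L[4]=4, C[3]=3) = 4
step 5: dur = max(L[5]=4, C[4]=4) = 4
step 6: dur = max(L[6]=5, C[5]=4) = 5
step 7: dur = max(L[7]=7, C[6]=6) = 7
step 8: dur = C[7]=5 = 5
sum of known step durations = 42
dur[3] = total - known = 48 - 42 = 6
C[2] is the binding max in step 3, so C[2] = dur[3] = 6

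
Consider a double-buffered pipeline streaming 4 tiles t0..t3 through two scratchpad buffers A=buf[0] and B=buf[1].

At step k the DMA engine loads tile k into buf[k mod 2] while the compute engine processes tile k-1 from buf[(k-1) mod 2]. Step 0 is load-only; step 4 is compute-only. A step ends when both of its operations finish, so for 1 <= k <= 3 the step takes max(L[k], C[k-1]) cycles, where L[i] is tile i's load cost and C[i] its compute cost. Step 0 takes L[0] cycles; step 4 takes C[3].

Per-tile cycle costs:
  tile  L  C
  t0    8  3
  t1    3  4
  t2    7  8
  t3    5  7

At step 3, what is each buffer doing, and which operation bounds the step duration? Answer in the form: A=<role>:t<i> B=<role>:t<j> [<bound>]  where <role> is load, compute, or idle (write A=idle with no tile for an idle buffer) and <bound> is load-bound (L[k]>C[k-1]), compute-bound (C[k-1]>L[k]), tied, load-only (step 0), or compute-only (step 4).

  0. 8=8c; end=8; A:t0 B:-
  1. max(3,3)=3c; end=11; A:t0 B:t1
  2. max(7,4)=7c; end=18; A:t2 B:t1
  3. max(5,8)=8c; end=26; A:t2 B:t3
  4. 7=7c; end=33; A:t2 B:t3

step 3: A=compute:t2 B=load:t3 [compute-bound]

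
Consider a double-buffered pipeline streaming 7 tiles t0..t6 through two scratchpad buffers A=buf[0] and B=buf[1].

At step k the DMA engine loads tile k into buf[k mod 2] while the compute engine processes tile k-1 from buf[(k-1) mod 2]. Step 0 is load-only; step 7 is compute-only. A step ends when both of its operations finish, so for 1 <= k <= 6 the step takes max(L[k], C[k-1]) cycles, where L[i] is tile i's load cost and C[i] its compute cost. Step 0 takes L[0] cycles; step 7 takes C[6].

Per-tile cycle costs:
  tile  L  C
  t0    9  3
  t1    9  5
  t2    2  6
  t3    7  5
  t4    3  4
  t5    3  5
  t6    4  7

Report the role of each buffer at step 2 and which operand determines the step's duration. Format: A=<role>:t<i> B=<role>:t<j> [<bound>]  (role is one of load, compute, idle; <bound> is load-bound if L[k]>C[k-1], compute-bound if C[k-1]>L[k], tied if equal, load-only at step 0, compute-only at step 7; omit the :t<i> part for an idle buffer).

step 2: A=load:t2 B=compute:t1 [compute-bound]

k=0 load=t0/9c comp=- wait=9 total=9
k=1 load=t1/9c comp=t0/3c wait=9 total=18
k=2 load=t2/2c comp=t1/5c wait=5 total=23
k=3 load=t3/7c comp=t2/6c wait=7 total=30
k=4 load=t4/3c comp=t3/5c wait=5 total=35
k=5 load=t5/3c comp=t4/4c wait=4 total=39
k=6 load=t6/4c comp=t5/5c wait=5 total=44
k=7 load=- comp=t6/7c wait=7 total=51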